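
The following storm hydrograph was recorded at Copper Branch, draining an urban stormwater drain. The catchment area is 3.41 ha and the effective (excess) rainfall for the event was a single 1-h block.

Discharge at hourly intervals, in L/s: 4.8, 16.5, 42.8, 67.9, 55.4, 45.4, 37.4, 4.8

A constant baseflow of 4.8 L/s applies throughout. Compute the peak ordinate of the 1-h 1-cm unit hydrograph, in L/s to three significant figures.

U_p ≈ 25.3 L/s

Direct runoff: 0.0, 11.7, 38.0, 63.1, 50.6, 40.6, 32.6, 0.0 L/s; ΣQ_DR = 236.6 L/s, peak = 63.1 L/s.
Runoff depth d = ΣQ_DR·Δt / A = 236.6 × 3600 / (3.41 ha) = 24.98 mm.
The 1-cm UH is the DRH scaled by (10 mm)/d, so U_p = 63.1 × 10/24.98 = 25.3 L/s.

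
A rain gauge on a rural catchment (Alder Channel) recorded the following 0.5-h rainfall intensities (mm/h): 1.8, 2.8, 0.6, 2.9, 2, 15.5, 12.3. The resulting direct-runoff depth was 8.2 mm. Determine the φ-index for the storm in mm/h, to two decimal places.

Only the 2 blocks with intensity above φ contribute runoff: 15.5, 12.3 mm/h.
Σ(I−φ)·Δt = d  ⇒  (15.5+12.3 − 2φ)·0.5 = 8.2
φ = (27.80 − 8.2/0.5) / 2 = 5.70 mm/h.

φ ≈ 5.70 mm/h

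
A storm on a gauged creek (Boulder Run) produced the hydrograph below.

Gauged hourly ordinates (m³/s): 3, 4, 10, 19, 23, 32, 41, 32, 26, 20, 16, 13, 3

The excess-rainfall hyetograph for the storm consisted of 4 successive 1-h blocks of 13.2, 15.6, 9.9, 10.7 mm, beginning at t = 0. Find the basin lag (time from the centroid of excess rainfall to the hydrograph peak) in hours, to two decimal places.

Centroid of excess rainfall: t_c = Σ P_i·t̄_i / ΣP_i = 1.8664 h (block centres at 0.5, 1.5, 2.5, 3.5 h).
Hydrograph peak occurs at t = 6 h, so basin lag t_L = 6 − 1.8664 = 4.13 h.

t_L ≈ 4.13 h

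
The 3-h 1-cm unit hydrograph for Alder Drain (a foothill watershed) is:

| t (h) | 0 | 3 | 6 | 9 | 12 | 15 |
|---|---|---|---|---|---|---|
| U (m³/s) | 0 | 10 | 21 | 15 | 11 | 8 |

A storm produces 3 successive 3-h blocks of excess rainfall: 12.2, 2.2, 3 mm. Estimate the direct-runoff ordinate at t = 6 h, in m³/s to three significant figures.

By discrete convolution, Q_j = Σ (P_i / 10 mm) · U_{j−i}.
At t = 6 h (j=2): Q = (12.2/10)·21 + (2.2/10)·10 + (3/10)·0 = 27.8 m³/s.

Q ≈ 27.8 m³/s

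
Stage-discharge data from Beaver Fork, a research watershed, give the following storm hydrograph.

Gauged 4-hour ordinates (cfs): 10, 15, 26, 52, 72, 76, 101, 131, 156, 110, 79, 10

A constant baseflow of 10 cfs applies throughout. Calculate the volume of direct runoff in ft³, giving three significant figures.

Direct-runoff ordinates (Q − Q_b): 0.0, 5.0, 16.0, 42.0, 62.0, 66.0, 91.0, 121.0, 146.0, 100.0, 69.0, 0.0 cfs.
ΣQ_DR = 718.0 cfs.
With Δt = 4 h = 14400 s, V = ΣQ_DR · Δt = 718.0 × 14400 = 1.03 × 10^7 ft³.

V ≈ 1.03 × 10^7 ft³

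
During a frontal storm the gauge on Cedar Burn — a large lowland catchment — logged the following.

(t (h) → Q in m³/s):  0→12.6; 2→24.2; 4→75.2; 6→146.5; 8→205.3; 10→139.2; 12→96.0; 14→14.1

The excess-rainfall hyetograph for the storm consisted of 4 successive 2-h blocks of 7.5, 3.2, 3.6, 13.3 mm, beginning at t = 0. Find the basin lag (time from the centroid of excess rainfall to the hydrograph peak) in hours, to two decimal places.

t_L ≈ 3.36 h

Centroid of excess rainfall: t_c = Σ P_i·t̄_i / ΣP_i = 4.6449 h (block centres at 1, 3, 5, 7 h).
Hydrograph peak occurs at t = 8 h, so basin lag t_L = 8 − 4.6449 = 3.36 h.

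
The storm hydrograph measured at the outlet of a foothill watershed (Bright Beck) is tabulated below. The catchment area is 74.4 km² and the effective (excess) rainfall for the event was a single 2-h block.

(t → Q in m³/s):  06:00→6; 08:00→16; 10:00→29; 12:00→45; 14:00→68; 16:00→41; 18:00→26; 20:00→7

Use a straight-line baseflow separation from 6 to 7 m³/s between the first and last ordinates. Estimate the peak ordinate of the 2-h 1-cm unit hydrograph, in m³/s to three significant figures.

Direct runoff: 0.00, 9.86, 22.71, 38.57, 61.43, 34.29, 19.14, 0.00 m³/s; ΣQ_DR = 186.0 m³/s, peak = 61.43 m³/s.
Runoff depth d = ΣQ_DR·Δt / A = 186.0 × 7200 / (74.4 km²) = 18.00 mm.
The 1-cm UH is the DRH scaled by (10 mm)/d, so U_p = 61.43 × 10/18.00 = 34.1 m³/s.

U_p ≈ 34.1 m³/s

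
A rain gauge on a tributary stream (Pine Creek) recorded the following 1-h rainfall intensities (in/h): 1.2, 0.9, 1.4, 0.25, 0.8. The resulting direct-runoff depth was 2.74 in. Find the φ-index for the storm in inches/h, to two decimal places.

Only the 4 blocks with intensity above φ contribute runoff: 1.2, 0.9, 1.4, 0.8 in/h.
Σ(I−φ)·Δt = d  ⇒  (1.2+0.9+1.4+0.8 − 4φ)·1 = 2.74
φ = (4.300 − 2.74/1) / 4 = 0.39 in/h.

φ ≈ 0.39 in/h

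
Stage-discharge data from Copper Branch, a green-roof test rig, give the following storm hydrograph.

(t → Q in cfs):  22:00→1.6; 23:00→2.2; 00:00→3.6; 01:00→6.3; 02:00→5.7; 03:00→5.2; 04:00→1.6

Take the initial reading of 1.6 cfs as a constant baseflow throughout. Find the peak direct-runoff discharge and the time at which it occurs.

Q_p = 4.7 cfs at t = 01:00

Subtracting baseflow gives direct-runoff ordinates: 0.0, 0.6, 2.0, 4.7, 4.1, 3.6, 0.0 cfs.
The maximum is 4.7 cfs, occurring at the reading for t = 01:00.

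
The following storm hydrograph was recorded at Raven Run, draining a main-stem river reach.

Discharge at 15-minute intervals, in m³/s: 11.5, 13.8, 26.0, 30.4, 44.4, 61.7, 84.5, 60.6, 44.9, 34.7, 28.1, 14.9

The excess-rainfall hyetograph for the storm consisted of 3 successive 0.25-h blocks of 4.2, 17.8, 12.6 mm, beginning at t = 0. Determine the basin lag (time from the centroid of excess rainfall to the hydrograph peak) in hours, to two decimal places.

Centroid of excess rainfall: t_c = Σ P_i·t̄_i / ΣP_i = 0.4357 h (block centres at 0.125, 0.375, 0.625 h).
Hydrograph peak occurs at t = 1.5 h, so basin lag t_L = 1.5 − 0.4357 = 1.06 h.

t_L ≈ 1.06 h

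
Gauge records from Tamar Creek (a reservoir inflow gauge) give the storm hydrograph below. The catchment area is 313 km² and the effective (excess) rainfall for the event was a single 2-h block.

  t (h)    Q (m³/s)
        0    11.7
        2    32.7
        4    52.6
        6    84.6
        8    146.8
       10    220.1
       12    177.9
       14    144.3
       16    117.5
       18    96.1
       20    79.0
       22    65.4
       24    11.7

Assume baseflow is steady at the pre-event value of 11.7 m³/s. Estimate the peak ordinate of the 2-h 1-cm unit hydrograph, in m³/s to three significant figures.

U_p ≈ 83.2 m³/s

Direct runoff: 0.0, 21.0, 40.9, 72.9, 135.1, 208.4, 166.2, 132.6, 105.8, 84.4, 67.3, 53.7, 0.0 m³/s; ΣQ_DR = 1088 m³/s, peak = 208.4 m³/s.
Runoff depth d = ΣQ_DR·Δt / A = 1088 × 7200 / (313 km²) = 25.03 mm.
The 1-cm UH is the DRH scaled by (10 mm)/d, so U_p = 208.4 × 10/25.03 = 83.2 m³/s.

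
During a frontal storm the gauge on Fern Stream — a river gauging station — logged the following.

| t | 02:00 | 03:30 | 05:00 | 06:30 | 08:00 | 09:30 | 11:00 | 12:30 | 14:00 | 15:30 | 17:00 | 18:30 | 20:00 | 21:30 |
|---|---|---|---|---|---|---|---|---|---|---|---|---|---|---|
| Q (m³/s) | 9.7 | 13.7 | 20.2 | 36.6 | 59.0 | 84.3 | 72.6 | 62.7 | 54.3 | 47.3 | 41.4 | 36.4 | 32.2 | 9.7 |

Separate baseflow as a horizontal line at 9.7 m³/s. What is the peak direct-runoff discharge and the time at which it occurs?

Q_p = 74.6 m³/s at t = 09:30

Subtracting baseflow gives direct-runoff ordinates: 0.0, 4.0, 10.5, 26.9, 49.3, 74.6, 62.9, 53.0, 44.6, 37.6, 31.7, 26.7, 22.5, 0.0 m³/s.
The maximum is 74.6 m³/s, occurring at the reading for t = 09:30.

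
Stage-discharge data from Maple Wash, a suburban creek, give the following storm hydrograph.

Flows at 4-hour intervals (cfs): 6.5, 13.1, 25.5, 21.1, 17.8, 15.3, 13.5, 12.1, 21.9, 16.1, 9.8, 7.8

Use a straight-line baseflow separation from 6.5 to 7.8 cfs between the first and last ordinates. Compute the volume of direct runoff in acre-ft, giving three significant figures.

Direct-runoff ordinates (Q − Q_b): 0.00, 6.48, 18.76, 14.25, 10.83, 8.21, 6.29, 4.77, 14.45, 8.54, 2.12, 0.00 cfs.
ΣQ_DR = 94.70 cfs.
With Δt = 4 h = 14400 s, V = ΣQ_DR · Δt = 94.70 × 14400 = 1.36 × 10^6 ft³ = 31.3 acre-ft.

V ≈ 31.3 acre-ft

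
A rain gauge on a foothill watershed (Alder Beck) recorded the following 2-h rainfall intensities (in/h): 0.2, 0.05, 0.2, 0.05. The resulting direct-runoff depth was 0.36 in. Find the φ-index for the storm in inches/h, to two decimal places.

φ ≈ 0.11 in/h

Only the 2 blocks with intensity above φ contribute runoff: 0.2, 0.2 in/h.
Σ(I−φ)·Δt = d  ⇒  (0.2+0.2 − 2φ)·2 = 0.36
φ = (0.4000 − 0.36/2) / 2 = 0.11 in/h.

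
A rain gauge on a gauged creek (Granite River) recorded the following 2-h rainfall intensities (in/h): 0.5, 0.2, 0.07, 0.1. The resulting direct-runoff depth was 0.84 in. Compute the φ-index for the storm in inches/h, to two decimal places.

φ ≈ 0.14 in/h

Only the 2 blocks with intensity above φ contribute runoff: 0.5, 0.2 in/h.
Σ(I−φ)·Δt = d  ⇒  (0.5+0.2 − 2φ)·2 = 0.84
φ = (0.7000 − 0.84/2) / 2 = 0.14 in/h.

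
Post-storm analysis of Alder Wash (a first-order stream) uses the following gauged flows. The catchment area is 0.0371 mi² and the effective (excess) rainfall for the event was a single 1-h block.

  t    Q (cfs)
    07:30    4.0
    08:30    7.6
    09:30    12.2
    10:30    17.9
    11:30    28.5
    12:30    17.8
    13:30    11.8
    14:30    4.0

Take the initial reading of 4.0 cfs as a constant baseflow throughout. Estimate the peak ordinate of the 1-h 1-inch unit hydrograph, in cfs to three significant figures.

Direct runoff: 0.0, 3.6, 8.2, 13.9, 24.5, 13.8, 7.8, 0.0 cfs; ΣQ_DR = 71.80 cfs, peak = 24.5 cfs.
Runoff depth d = ΣQ_DR·Δt / A = 71.80 × 3600 / (0.0371 mi²) = 2.999 in.
The 1-inch UH is the DRH scaled by (1 in)/d, so U_p = 24.5 × 1/2.999 = 8.17 cfs.

U_p ≈ 8.17 cfs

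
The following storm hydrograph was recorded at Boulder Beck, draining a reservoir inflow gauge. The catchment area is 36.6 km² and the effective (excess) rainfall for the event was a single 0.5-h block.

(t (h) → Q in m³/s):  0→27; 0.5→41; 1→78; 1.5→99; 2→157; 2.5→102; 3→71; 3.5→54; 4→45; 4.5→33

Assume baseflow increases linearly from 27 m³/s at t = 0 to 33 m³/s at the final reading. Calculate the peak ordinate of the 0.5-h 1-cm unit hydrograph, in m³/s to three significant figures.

U_p ≈ 63.6 m³/s

Direct runoff: 0.00, 13.33, 49.67, 70.00, 127.33, 71.67, 40.00, 22.33, 12.67, 0.00 m³/s; ΣQ_DR = 407.0 m³/s, peak = 127.33 m³/s.
Runoff depth d = ΣQ_DR·Δt / A = 407.0 × 1800 / (36.6 km²) = 20.02 mm.
The 1-cm UH is the DRH scaled by (10 mm)/d, so U_p = 127.33 × 10/20.02 = 63.6 m³/s.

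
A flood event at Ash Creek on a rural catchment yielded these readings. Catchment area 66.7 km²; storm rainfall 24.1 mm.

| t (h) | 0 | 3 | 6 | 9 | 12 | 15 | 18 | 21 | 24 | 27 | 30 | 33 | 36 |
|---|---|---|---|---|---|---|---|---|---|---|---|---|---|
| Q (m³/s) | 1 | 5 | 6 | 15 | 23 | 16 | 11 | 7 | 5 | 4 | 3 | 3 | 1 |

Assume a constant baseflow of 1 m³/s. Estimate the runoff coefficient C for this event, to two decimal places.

ΣQ_DR = 87.00 m³/s; V = ΣQ_DR·Δt = 9.396 × 10^5 m³.
Runoff depth d = V / A = 14.09 mm.
C = d / P = 14.09 / 24.1 = 0.58.

C ≈ 0.58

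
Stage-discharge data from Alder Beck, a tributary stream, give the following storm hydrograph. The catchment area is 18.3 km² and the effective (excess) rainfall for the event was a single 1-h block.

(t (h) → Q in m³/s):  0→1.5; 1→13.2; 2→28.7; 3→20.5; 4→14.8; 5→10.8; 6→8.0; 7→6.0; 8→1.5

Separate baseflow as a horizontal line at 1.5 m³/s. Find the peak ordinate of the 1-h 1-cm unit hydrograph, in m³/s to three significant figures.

Direct runoff: 0.0, 11.7, 27.2, 19.0, 13.3, 9.3, 6.5, 4.5, 0.0 m³/s; ΣQ_DR = 91.50 m³/s, peak = 27.2 m³/s.
Runoff depth d = ΣQ_DR·Δt / A = 91.50 × 3600 / (18.3 km²) = 18.00 mm.
The 1-cm UH is the DRH scaled by (10 mm)/d, so U_p = 27.2 × 10/18.00 = 15.1 m³/s.

U_p ≈ 15.1 m³/s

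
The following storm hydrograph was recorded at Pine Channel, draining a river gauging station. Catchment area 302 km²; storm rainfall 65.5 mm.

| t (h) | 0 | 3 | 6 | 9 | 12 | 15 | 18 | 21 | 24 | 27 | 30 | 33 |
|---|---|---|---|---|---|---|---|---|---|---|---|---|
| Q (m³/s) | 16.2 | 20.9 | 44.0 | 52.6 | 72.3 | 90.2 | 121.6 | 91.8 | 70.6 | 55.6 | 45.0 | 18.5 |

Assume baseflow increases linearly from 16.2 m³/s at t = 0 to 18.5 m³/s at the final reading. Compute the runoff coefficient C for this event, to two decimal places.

C ≈ 0.27

ΣQ_DR = 491.1 m³/s; V = ΣQ_DR·Δt = 5.304 × 10^6 m³.
Runoff depth d = V / A = 17.56 mm.
C = d / P = 17.56 / 65.5 = 0.27.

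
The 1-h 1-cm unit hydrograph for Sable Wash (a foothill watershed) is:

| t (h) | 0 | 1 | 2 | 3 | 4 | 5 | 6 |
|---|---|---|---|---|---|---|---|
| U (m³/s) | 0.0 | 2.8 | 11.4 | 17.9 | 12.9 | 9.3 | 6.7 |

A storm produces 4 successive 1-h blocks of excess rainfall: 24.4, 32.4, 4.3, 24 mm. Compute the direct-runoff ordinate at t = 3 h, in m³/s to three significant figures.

Q ≈ 81.8 m³/s

By discrete convolution, Q_j = Σ (P_i / 10 mm) · U_{j−i}.
At t = 3 h (j=3): Q = (24.4/10)·17.9 + (32.4/10)·11.4 + (4.3/10)·2.8 + (24/10)·0.0 = 81.8 m³/s.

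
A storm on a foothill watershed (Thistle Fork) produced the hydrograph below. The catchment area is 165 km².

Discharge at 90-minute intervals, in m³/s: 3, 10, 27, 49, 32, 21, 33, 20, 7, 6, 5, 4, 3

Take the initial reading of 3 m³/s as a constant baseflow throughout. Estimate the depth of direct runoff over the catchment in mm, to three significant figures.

Direct runoff: 0.0, 7.0, 24.0, 46.0, 29.0, 18.0, 30.0, 17.0, 4.0, 3.0, 2.0, 1.0, 0.0 m³/s; ΣQ_DR = 181.0 m³/s.
V = ΣQ_DR · Δt = 181.0 × 5400 s = 9.774 × 10^5 m³.
Over A = 165 km², depth = V / A = 5.92 mm.

d ≈ 5.92 mm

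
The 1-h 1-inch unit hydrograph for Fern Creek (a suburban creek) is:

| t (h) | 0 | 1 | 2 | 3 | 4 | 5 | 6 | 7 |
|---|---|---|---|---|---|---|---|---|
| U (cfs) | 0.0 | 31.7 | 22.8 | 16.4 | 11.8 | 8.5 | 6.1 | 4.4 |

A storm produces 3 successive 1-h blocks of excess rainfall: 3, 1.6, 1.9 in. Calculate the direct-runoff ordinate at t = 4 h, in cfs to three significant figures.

Q ≈ 105 cfs

By discrete convolution, Q_j = Σ (P_i / 1 in) · U_{j−i}.
At t = 4 h (j=4): Q = (3/1)·11.8 + (1.6/1)·16.4 + (1.9/1)·22.8 = 105 cfs.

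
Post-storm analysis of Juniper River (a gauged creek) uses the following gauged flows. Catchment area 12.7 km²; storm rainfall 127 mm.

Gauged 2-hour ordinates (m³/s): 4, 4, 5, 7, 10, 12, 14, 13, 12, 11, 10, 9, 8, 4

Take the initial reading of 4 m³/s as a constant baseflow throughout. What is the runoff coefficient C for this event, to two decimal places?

ΣQ_DR = 67.00 m³/s; V = ΣQ_DR·Δt = 4.824 × 10^5 m³.
Runoff depth d = V / A = 37.98 mm.
C = d / P = 37.98 / 127 = 0.30.

C ≈ 0.30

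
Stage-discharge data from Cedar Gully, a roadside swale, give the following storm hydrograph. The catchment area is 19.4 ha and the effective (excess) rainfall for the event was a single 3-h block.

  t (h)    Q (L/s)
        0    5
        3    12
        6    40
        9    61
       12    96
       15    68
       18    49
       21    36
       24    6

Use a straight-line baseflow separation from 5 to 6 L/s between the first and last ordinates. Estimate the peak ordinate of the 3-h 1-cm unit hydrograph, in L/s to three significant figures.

U_p ≈ 50.3 L/s

Direct runoff: 0.00, 6.88, 34.75, 55.62, 90.50, 62.38, 43.25, 30.12, 0.00 L/s; ΣQ_DR = 323.5 L/s, peak = 90.50 L/s.
Runoff depth d = ΣQ_DR·Δt / A = 323.5 × 10800 / (19.4 ha) = 18.01 mm.
The 1-cm UH is the DRH scaled by (10 mm)/d, so U_p = 90.50 × 10/18.01 = 50.3 L/s.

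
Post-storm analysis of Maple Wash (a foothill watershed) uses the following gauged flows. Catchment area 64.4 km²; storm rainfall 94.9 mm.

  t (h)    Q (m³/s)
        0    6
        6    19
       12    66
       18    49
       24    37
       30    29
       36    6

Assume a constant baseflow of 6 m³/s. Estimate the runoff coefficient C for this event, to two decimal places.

C ≈ 0.60

ΣQ_DR = 170.0 m³/s; V = ΣQ_DR·Δt = 3.672 × 10^6 m³.
Runoff depth d = V / A = 57.02 mm.
C = d / P = 57.02 / 94.9 = 0.60.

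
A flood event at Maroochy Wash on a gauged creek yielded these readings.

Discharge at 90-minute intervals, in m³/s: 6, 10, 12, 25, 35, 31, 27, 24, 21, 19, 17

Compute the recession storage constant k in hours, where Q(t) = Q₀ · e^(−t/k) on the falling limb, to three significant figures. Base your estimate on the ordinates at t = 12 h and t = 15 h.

k ≈ 14.2 h

On the falling limb, Q drops from 21 to 17 m³/s between t = 12 h and t = 15 h (Δt = 3 h).
k = −Δt / ln(Q₂/Q₁) = −3 / ln(17/21) = 14.2 h.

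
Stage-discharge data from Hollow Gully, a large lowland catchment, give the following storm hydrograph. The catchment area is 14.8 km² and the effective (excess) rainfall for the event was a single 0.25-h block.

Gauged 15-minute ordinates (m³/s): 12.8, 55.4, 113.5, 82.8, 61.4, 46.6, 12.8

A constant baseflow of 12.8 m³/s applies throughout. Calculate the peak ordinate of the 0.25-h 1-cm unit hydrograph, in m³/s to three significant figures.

U_p ≈ 56.0 m³/s

Direct runoff: 0.0, 42.6, 100.7, 70.0, 48.6, 33.8, 0.0 m³/s; ΣQ_DR = 295.7 m³/s, peak = 100.7 m³/s.
Runoff depth d = ΣQ_DR·Δt / A = 295.7 × 900 / (14.8 km²) = 17.98 mm.
The 1-cm UH is the DRH scaled by (10 mm)/d, so U_p = 100.7 × 10/17.98 = 56.0 m³/s.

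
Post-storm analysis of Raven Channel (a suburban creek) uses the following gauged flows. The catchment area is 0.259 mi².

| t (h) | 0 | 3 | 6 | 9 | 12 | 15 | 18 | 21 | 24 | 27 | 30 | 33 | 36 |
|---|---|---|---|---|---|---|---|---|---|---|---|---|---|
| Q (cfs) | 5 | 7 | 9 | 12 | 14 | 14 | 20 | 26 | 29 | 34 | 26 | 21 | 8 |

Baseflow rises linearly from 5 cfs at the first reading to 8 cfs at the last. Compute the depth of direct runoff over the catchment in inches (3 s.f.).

Direct runoff: 0.00, 1.75, 3.50, 6.25, 8.00, 7.75, 13.50, 19.25, 22.00, 26.75, 18.50, 13.25, 0.00 cfs; ΣQ_DR = 140.5 cfs.
V = ΣQ_DR · Δt = 140.5 × 10800 s = 1.517 × 10^6 ft³.
Over A = 0.259 mi², depth = V / A = 2.52 in.

d ≈ 2.52 in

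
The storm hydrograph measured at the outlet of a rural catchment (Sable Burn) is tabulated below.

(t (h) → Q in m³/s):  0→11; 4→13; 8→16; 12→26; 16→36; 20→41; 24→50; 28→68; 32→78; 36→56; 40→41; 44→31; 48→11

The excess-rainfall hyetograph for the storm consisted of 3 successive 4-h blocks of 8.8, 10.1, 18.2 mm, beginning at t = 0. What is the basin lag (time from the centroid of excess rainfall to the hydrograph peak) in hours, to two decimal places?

Centroid of excess rainfall: t_c = Σ P_i·t̄_i / ΣP_i = 7.0135 h (block centres at 2, 6, 10 h).
Hydrograph peak occurs at t = 32 h, so basin lag t_L = 32 − 7.0135 = 24.99 h.

t_L ≈ 24.99 h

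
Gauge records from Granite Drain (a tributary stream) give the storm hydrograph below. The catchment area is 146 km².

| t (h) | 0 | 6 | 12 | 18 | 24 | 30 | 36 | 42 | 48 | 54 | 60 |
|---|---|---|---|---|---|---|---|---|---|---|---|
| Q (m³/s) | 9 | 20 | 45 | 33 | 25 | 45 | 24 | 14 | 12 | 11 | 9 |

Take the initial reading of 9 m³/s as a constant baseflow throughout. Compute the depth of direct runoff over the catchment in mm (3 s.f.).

d ≈ 21.9 mm

Direct runoff: 0.0, 11.0, 36.0, 24.0, 16.0, 36.0, 15.0, 5.0, 3.0, 2.0, 0.0 m³/s; ΣQ_DR = 148.0 m³/s.
V = ΣQ_DR · Δt = 148.0 × 21600 s = 3.197 × 10^6 m³.
Over A = 146 km², depth = V / A = 21.9 mm.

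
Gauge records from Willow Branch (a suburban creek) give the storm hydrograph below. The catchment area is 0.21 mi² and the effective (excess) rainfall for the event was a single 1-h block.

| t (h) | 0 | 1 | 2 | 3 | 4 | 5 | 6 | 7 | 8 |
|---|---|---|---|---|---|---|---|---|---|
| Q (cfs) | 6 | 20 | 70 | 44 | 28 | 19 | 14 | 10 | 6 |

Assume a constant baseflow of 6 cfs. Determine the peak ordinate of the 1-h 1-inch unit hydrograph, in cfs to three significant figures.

U_p ≈ 53.2 cfs

Direct runoff: 0.0, 14.0, 64.0, 38.0, 22.0, 13.0, 8.0, 4.0, 0.0 cfs; ΣQ_DR = 163.0 cfs, peak = 64.0 cfs.
Runoff depth d = ΣQ_DR·Δt / A = 163.0 × 3600 / (0.21 mi²) = 1.203 in.
The 1-inch UH is the DRH scaled by (1 in)/d, so U_p = 64.0 × 1/1.203 = 53.2 cfs.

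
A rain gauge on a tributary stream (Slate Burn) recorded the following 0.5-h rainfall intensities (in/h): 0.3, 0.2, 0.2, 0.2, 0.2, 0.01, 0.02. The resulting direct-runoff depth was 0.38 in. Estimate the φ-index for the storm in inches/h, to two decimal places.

Only the 5 blocks with intensity above φ contribute runoff: 0.3, 0.2, 0.2, 0.2, 0.2 in/h.
Σ(I−φ)·Δt = d  ⇒  (0.3+0.2+0.2+0.2+0.2 − 5φ)·0.5 = 0.38
φ = (1.100 − 0.38/0.5) / 5 = 0.07 in/h.

φ ≈ 0.07 in/h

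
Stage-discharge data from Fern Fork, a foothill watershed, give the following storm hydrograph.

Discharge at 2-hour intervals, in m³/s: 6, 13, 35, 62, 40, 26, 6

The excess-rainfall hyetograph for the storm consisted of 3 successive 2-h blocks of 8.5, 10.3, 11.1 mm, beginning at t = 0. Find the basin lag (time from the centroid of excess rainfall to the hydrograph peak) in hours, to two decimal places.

t_L ≈ 2.83 h

Centroid of excess rainfall: t_c = Σ P_i·t̄_i / ΣP_i = 3.1739 h (block centres at 1, 3, 5 h).
Hydrograph peak occurs at t = 6 h, so basin lag t_L = 6 − 3.1739 = 2.83 h.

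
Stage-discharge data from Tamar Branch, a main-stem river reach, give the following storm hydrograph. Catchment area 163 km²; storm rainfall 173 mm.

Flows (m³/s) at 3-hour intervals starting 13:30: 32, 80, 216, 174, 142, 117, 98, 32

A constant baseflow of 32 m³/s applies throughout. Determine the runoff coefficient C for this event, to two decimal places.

C ≈ 0.24

ΣQ_DR = 635.0 m³/s; V = ΣQ_DR·Δt = 6.858 × 10^6 m³.
Runoff depth d = V / A = 42.07 mm.
C = d / P = 42.07 / 173 = 0.24.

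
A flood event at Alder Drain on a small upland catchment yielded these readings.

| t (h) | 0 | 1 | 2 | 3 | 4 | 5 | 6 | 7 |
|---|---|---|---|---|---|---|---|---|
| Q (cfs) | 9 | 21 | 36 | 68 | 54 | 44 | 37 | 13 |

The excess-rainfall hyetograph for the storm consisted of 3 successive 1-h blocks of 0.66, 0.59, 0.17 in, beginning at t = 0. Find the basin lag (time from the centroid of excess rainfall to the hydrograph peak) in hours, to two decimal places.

t_L ≈ 1.85 h

Centroid of excess rainfall: t_c = Σ P_i·t̄_i / ΣP_i = 1.1549 h (block centres at 0.5, 1.5, 2.5 h).
Hydrograph peak occurs at t = 3 h, so basin lag t_L = 3 − 1.1549 = 1.85 h.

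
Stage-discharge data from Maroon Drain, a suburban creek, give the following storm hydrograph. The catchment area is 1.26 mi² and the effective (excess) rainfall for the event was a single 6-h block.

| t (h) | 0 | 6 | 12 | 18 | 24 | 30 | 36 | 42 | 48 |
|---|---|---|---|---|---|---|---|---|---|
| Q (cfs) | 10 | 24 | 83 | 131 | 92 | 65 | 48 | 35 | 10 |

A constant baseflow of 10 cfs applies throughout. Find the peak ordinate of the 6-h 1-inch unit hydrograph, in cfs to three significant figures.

U_p ≈ 40.2 cfs

Direct runoff: 0.0, 14.0, 73.0, 121.0, 82.0, 55.0, 38.0, 25.0, 0.0 cfs; ΣQ_DR = 408.0 cfs, peak = 121.0 cfs.
Runoff depth d = ΣQ_DR·Δt / A = 408.0 × 21600 / (1.26 mi²) = 3.011 in.
The 1-inch UH is the DRH scaled by (1 in)/d, so U_p = 121.0 × 1/3.011 = 40.2 cfs.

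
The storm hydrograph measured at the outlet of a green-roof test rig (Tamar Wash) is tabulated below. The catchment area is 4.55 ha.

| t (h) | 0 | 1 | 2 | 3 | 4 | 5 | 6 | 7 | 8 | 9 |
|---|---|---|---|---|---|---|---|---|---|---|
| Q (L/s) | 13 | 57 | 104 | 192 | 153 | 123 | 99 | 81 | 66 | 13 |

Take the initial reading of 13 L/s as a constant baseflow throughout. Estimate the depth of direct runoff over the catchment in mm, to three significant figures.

d ≈ 61.0 mm

Direct runoff: 0.0, 44.0, 91.0, 179.0, 140.0, 110.0, 86.0, 68.0, 53.0, 0.0 L/s; ΣQ_DR = 771.0 L/s.
V = ΣQ_DR · Δt = 771.0 × 3600 s = 2.776 × 10^6 L.
Over A = 4.55 ha, depth = V / A = 61.0 mm.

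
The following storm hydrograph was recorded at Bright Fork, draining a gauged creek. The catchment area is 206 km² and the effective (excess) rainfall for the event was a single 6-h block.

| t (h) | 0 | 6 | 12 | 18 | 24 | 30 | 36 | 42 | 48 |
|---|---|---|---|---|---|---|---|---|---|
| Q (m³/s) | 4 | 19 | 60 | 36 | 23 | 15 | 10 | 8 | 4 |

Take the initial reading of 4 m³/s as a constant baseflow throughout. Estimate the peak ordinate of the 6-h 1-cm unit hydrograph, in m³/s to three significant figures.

U_p ≈ 37.3 m³/s

Direct runoff: 0.0, 15.0, 56.0, 32.0, 19.0, 11.0, 6.0, 4.0, 0.0 m³/s; ΣQ_DR = 143.0 m³/s, peak = 56.0 m³/s.
Runoff depth d = ΣQ_DR·Δt / A = 143.0 × 21600 / (206 km²) = 14.99 mm.
The 1-cm UH is the DRH scaled by (10 mm)/d, so U_p = 56.0 × 10/14.99 = 37.3 m³/s.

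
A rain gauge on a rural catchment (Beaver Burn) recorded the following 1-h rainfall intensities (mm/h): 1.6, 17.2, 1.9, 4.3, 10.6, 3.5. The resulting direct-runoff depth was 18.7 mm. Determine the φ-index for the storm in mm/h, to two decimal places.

φ ≈ 4.55 mm/h

Only the 2 blocks with intensity above φ contribute runoff: 17.2, 10.6 mm/h.
Σ(I−φ)·Δt = d  ⇒  (17.2+10.6 − 2φ)·1 = 18.7
φ = (27.80 − 18.7/1) / 2 = 4.55 mm/h.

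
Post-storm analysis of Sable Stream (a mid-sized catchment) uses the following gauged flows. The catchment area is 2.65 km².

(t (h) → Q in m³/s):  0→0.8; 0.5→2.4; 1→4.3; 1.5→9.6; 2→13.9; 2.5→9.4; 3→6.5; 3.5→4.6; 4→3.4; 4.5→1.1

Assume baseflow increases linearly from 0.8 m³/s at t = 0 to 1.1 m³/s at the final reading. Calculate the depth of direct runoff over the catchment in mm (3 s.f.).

d ≈ 31.6 mm

Direct runoff: 0.00, 1.57, 3.43, 8.70, 12.97, 8.43, 5.50, 3.57, 2.33, 0.00 m³/s; ΣQ_DR = 46.50 m³/s.
V = ΣQ_DR · Δt = 46.50 × 1800 s = 83700 m³.
Over A = 2.65 km², depth = V / A = 31.6 mm.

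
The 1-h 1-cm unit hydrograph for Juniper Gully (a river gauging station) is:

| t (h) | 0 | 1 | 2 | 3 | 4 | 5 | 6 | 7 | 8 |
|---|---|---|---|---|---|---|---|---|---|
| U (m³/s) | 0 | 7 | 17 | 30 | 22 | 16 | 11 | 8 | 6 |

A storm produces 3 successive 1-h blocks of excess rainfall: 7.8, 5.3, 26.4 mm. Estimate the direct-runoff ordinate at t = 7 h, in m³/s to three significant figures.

By discrete convolution, Q_j = Σ (P_i / 10 mm) · U_{j−i}.
At t = 7 h (j=7): Q = (7.8/10)·8 + (5.3/10)·11 + (26.4/10)·16 = 54.3 m³/s.

Q ≈ 54.3 m³/s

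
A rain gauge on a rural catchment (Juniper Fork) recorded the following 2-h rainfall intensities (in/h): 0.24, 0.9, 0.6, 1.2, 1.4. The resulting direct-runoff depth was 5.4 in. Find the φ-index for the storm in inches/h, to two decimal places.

φ ≈ 0.35 in/h

Only the 4 blocks with intensity above φ contribute runoff: 0.9, 0.6, 1.2, 1.4 in/h.
Σ(I−φ)·Δt = d  ⇒  (0.9+0.6+1.2+1.4 − 4φ)·2 = 5.4
φ = (4.100 − 5.4/2) / 4 = 0.35 in/h.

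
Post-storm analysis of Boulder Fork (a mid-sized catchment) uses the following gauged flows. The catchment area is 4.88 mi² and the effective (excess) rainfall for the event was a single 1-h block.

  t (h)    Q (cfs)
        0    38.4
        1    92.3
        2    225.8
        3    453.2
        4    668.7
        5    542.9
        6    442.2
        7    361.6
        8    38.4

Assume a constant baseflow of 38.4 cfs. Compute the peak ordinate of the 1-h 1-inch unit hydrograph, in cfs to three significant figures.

Direct runoff: 0.0, 53.9, 187.4, 414.8, 630.3, 504.5, 403.8, 323.2, 0.0 cfs; ΣQ_DR = 2518 cfs, peak = 630.3 cfs.
Runoff depth d = ΣQ_DR·Δt / A = 2518 × 3600 / (4.88 mi²) = 0.7995 in.
The 1-inch UH is the DRH scaled by (1 in)/d, so U_p = 630.3 × 1/0.7995 = 788 cfs.

U_p ≈ 788 cfs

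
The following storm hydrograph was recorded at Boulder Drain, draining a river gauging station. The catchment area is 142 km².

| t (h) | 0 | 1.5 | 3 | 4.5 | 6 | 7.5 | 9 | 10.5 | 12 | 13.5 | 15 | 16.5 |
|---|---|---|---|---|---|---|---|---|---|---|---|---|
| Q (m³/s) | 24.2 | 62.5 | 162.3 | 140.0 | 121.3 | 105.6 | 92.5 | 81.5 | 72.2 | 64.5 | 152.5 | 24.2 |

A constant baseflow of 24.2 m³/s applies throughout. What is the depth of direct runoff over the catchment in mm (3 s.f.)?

Direct runoff: 0.0, 38.3, 138.1, 115.8, 97.1, 81.4, 68.3, 57.3, 48.0, 40.3, 128.3, 0.0 m³/s; ΣQ_DR = 812.9 m³/s.
V = ΣQ_DR · Δt = 812.9 × 5400 s = 4.390 × 10^6 m³.
Over A = 142 km², depth = V / A = 30.9 mm.

d ≈ 30.9 mm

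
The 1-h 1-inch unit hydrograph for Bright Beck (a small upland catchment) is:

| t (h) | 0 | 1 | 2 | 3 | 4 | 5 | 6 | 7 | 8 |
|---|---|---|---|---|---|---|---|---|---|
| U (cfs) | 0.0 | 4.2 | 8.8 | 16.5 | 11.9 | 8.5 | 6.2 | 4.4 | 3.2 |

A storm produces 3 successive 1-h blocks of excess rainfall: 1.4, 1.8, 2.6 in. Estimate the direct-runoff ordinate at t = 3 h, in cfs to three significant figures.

By discrete convolution, Q_j = Σ (P_i / 1 in) · U_{j−i}.
At t = 3 h (j=3): Q = (1.4/1)·16.5 + (1.8/1)·8.8 + (2.6/1)·4.2 = 49.9 cfs.

Q ≈ 49.9 cfs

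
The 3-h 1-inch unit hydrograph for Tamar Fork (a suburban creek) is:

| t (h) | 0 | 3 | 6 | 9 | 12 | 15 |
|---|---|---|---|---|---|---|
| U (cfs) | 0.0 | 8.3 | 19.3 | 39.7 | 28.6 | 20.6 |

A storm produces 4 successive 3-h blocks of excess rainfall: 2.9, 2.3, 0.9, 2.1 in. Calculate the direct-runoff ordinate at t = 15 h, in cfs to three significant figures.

By discrete convolution, Q_j = Σ (P_i / 1 in) · U_{j−i}.
At t = 15 h (j=5): Q = (2.9/1)·20.6 + (2.3/1)·28.6 + (0.9/1)·39.7 + (2.1/1)·19.3 = 202 cfs.

Q ≈ 202 cfs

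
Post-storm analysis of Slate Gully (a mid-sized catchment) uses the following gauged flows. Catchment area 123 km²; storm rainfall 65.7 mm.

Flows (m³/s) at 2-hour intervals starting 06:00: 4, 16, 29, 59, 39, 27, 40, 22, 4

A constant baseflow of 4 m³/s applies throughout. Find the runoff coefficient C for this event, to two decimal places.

C ≈ 0.18

ΣQ_DR = 204.0 m³/s; V = ΣQ_DR·Δt = 1.469 × 10^6 m³.
Runoff depth d = V / A = 11.94 mm.
C = d / P = 11.94 / 65.7 = 0.18.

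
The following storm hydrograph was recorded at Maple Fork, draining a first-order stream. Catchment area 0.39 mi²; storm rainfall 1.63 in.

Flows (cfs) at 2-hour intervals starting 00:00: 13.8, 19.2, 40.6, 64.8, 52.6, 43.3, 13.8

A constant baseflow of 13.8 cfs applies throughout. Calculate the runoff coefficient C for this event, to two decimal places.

C ≈ 0.74

ΣQ_DR = 151.5 cfs; V = ΣQ_DR·Δt = 1.091 × 10^6 ft³.
Runoff depth d = V / A = 1.204 in.
C = d / P = 1.204 / 1.63 = 0.74.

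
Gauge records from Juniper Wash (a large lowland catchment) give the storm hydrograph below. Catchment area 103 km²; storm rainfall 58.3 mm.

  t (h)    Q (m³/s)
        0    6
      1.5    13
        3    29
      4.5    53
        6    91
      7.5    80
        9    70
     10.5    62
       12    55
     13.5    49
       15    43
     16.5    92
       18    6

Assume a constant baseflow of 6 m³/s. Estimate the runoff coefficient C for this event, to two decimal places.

ΣQ_DR = 571.0 m³/s; V = ΣQ_DR·Δt = 3.083 × 10^6 m³.
Runoff depth d = V / A = 29.94 mm.
C = d / P = 29.94 / 58.3 = 0.51.

C ≈ 0.51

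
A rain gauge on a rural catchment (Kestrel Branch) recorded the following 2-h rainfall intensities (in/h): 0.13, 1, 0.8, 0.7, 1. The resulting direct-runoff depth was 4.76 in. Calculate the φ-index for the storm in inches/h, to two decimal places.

φ ≈ 0.28 in/h

Only the 4 blocks with intensity above φ contribute runoff: 1, 0.8, 0.7, 1 in/h.
Σ(I−φ)·Δt = d  ⇒  (1+0.8+0.7+1 − 4φ)·2 = 4.76
φ = (3.500 − 4.76/2) / 4 = 0.28 in/h.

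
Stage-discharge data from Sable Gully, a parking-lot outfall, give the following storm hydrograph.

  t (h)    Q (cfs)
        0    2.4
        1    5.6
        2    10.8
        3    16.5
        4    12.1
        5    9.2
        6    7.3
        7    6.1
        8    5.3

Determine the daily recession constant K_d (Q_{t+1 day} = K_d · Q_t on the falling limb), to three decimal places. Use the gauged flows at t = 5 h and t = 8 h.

K_d ≈ 0.012

Between t = 5 h and t = 8 h the flow falls from 9.2 to 5.3 cfs over 3×1 h = 3 h.
Per-interval ratio K = (5.3/9.2)^(1/3) = 0.8321; K_d = K^(24/1) = 0.012.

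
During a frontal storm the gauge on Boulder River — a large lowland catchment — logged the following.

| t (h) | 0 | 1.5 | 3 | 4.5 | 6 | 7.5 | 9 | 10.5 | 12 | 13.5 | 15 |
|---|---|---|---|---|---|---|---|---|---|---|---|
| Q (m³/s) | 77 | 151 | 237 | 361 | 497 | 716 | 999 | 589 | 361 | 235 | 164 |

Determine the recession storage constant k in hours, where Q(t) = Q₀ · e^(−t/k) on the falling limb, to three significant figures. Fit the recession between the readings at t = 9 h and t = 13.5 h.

k ≈ 3.11 h

On the falling limb, Q drops from 999 to 235 m³/s between t = 9 h and t = 13.5 h (Δt = 4.5 h).
k = −Δt / ln(Q₂/Q₁) = −4.5 / ln(235/999) = 3.11 h.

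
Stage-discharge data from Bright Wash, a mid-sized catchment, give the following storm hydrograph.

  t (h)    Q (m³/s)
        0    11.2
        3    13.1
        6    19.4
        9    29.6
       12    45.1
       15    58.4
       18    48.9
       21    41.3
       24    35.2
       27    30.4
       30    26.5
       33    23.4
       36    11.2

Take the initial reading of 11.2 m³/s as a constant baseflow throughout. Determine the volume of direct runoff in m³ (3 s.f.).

Direct-runoff ordinates (Q − Q_b): 0.0, 1.9, 8.2, 18.4, 33.9, 47.2, 37.7, 30.1, 24.0, 19.2, 15.3, 12.2, 0.0 m³/s.
ΣQ_DR = 248.1 m³/s.
With Δt = 3 h = 10800 s, V = ΣQ_DR · Δt = 248.1 × 10800 = 2.68 × 10^6 m³.

V ≈ 2.68 × 10^6 m³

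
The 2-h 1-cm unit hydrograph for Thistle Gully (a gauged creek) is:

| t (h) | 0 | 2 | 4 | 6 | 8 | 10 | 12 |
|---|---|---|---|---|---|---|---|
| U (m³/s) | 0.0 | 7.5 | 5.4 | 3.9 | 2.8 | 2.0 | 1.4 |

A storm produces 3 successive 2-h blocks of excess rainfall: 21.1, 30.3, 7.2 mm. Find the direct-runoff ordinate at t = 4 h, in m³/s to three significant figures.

Q ≈ 34.1 m³/s

By discrete convolution, Q_j = Σ (P_i / 10 mm) · U_{j−i}.
At t = 4 h (j=2): Q = (21.1/10)·5.4 + (30.3/10)·7.5 + (7.2/10)·0.0 = 34.1 m³/s.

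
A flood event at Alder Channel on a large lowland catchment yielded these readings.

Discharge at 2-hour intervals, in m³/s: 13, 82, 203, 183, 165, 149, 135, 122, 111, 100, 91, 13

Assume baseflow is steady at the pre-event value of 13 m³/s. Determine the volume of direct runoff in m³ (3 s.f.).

Direct-runoff ordinates (Q − Q_b): 0.0, 69.0, 190.0, 170.0, 152.0, 136.0, 122.0, 109.0, 98.0, 87.0, 78.0, 0.0 m³/s.
ΣQ_DR = 1211 m³/s.
With Δt = 2 h = 7200 s, V = ΣQ_DR · Δt = 1211 × 7200 = 8.72 × 10^6 m³.

V ≈ 8.72 × 10^6 m³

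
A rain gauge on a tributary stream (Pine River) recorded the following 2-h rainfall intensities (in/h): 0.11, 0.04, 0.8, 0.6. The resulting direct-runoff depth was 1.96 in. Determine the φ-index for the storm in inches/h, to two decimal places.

φ ≈ 0.21 in/h

Only the 2 blocks with intensity above φ contribute runoff: 0.8, 0.6 in/h.
Σ(I−φ)·Δt = d  ⇒  (0.8+0.6 − 2φ)·2 = 1.96
φ = (1.400 − 1.96/2) / 2 = 0.21 in/h.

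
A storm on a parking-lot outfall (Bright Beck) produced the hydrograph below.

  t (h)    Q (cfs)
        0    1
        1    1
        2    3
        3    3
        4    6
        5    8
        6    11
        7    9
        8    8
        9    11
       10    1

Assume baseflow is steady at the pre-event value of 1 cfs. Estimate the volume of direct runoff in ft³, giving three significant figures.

V ≈ 1.84 × 10^5 ft³

Direct-runoff ordinates (Q − Q_b): 0.0, 0.0, 2.0, 2.0, 5.0, 7.0, 10.0, 8.0, 7.0, 10.0, 0.0 cfs.
ΣQ_DR = 51.00 cfs.
With Δt = 1 h = 3600 s, V = ΣQ_DR · Δt = 51.00 × 3600 = 1.84 × 10^5 ft³.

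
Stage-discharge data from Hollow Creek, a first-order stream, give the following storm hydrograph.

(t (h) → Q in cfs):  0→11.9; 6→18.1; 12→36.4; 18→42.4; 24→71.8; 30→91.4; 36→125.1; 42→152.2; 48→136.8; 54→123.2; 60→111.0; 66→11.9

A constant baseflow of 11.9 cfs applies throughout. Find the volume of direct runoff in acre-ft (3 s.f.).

V ≈ 391 acre-ft

Direct-runoff ordinates (Q − Q_b): 0.0, 6.2, 24.5, 30.5, 59.9, 79.5, 113.2, 140.3, 124.9, 111.3, 99.1, 0.0 cfs.
ΣQ_DR = 789.4 cfs.
With Δt = 6 h = 21600 s, V = ΣQ_DR · Δt = 789.4 × 21600 = 1.71 × 10^7 ft³ = 391 acre-ft.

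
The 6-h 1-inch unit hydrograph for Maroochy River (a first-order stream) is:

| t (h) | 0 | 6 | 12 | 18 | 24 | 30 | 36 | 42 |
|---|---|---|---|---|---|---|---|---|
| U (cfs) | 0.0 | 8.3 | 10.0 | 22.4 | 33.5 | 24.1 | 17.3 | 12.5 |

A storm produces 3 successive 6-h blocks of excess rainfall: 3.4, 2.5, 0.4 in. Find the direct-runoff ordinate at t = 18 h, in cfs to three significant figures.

By discrete convolution, Q_j = Σ (P_i / 1 in) · U_{j−i}.
At t = 18 h (j=3): Q = (3.4/1)·22.4 + (2.5/1)·10.0 + (0.4/1)·8.3 = 104 cfs.

Q ≈ 104 cfs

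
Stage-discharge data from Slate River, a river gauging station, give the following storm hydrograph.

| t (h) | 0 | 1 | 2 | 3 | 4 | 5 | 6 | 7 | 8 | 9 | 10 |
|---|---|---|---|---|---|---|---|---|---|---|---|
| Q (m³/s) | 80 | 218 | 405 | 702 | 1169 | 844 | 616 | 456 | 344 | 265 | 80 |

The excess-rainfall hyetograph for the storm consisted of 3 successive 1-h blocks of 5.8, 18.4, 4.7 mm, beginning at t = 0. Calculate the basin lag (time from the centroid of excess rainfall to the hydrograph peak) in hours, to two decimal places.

t_L ≈ 2.54 h

Centroid of excess rainfall: t_c = Σ P_i·t̄_i / ΣP_i = 1.4619 h (block centres at 0.5, 1.5, 2.5 h).
Hydrograph peak occurs at t = 4 h, so basin lag t_L = 4 − 1.4619 = 2.54 h.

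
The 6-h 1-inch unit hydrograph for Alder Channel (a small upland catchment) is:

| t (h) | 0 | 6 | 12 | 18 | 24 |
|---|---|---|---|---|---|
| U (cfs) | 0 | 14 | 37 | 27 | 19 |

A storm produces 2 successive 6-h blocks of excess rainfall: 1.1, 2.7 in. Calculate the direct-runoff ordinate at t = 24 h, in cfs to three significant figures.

Q ≈ 93.8 cfs

By discrete convolution, Q_j = Σ (P_i / 1 in) · U_{j−i}.
At t = 24 h (j=4): Q = (1.1/1)·19 + (2.7/1)·27 = 93.8 cfs.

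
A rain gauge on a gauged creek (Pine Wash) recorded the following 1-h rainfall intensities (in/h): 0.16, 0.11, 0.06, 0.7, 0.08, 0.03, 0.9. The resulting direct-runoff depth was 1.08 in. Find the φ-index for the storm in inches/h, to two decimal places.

Only the 2 blocks with intensity above φ contribute runoff: 0.7, 0.9 in/h.
Σ(I−φ)·Δt = d  ⇒  (0.7+0.9 − 2φ)·1 = 1.08
φ = (1.600 − 1.08/1) / 2 = 0.26 in/h.

φ ≈ 0.26 in/h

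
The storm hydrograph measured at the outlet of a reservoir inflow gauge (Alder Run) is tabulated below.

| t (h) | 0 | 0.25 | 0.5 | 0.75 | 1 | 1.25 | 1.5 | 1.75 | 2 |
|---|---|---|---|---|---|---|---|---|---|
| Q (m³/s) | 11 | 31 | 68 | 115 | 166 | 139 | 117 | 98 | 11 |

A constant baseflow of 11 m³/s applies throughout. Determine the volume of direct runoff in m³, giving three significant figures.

Direct-runoff ordinates (Q − Q_b): 0.0, 20.0, 57.0, 104.0, 155.0, 128.0, 106.0, 87.0, 0.0 m³/s.
ΣQ_DR = 657.0 m³/s.
With Δt = 0.25 h = 900 s, V = ΣQ_DR · Δt = 657.0 × 900 = 5.91 × 10^5 m³.

V ≈ 5.91 × 10^5 m³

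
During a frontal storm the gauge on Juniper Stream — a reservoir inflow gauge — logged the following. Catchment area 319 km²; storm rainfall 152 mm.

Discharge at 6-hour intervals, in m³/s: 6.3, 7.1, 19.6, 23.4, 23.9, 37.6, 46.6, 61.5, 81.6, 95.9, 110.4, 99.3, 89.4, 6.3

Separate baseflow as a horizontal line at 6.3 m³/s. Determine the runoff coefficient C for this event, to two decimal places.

C ≈ 0.28

ΣQ_DR = 620.7 m³/s; V = ΣQ_DR·Δt = 1.341 × 10^7 m³.
Runoff depth d = V / A = 42.03 mm.
C = d / P = 42.03 / 152 = 0.28.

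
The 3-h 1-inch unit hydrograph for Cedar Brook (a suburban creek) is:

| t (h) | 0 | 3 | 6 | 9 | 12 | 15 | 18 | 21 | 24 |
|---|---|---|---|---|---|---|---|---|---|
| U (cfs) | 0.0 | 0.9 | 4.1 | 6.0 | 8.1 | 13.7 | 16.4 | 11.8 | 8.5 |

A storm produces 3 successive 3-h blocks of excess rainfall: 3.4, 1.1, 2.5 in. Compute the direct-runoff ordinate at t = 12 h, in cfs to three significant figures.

By discrete convolution, Q_j = Σ (P_i / 1 in) · U_{j−i}.
At t = 12 h (j=4): Q = (3.4/1)·8.1 + (1.1/1)·6.0 + (2.5/1)·4.1 = 44.4 cfs.

Q ≈ 44.4 cfs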